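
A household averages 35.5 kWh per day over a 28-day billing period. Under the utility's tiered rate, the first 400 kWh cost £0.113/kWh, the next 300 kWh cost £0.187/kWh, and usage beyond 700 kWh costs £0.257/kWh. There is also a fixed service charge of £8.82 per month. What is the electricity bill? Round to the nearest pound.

Usage = 35.5 kWh/day × 28 days = 994 kWh
First 400 kWh × £0.113 = £45.20
Next 300 kWh × £0.187 = £56.10
Remaining 294 kWh × £0.257 = £75.56
Energy charge = £176.86; + service £8.82 = £185.68 ≈ £186

£186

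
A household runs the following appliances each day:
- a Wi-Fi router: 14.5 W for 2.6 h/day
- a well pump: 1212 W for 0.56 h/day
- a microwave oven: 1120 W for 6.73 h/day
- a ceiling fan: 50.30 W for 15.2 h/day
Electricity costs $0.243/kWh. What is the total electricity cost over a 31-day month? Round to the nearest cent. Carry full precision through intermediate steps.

Wi-Fi router: 14.5 W × 2.6 h × 31 d = 1,169 Wh = 1.169 kWh
well pump: 1212 W × 0.56 h × 31 d = 21,040 Wh = 21.04 kWh
microwave oven: 1120 W × 6.73 h × 31 d = 233,666 Wh = 233.7 kWh
ceiling fan: 50.30 W × 15.2 h × 31 d = 23,701 Wh = 23.7 kWh
Total energy = 1.169 + 21.04 + 233.7 + 23.7 = 279.6 kWh
Cost = 279.6 kWh × $0.243 = $67.94

$67.94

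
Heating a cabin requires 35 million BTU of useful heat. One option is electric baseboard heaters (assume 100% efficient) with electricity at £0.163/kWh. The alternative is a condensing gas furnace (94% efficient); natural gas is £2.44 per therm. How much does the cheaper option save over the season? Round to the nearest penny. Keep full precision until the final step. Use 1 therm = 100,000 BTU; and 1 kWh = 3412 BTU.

£763.53

Heat load = 35 × 10⁶ BTU = 35,000,000 BTU
Gas: input = 35,000,000 / 0.94 = 37,234,043 BTU = 372.3 therm → 372.3 × £2.44 = £908.51
Electric: 35,000,000 BTU / 3412 = 10,260 kWh → × £0.163 = £1,672.04
Difference = |£908.51 − £1,672.04| = £763.53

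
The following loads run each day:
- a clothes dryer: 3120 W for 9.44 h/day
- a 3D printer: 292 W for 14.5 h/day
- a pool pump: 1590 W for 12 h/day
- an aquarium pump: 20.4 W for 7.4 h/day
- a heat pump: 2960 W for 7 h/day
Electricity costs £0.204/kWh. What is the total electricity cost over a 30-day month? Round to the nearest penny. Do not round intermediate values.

clothes dryer: 3120 W × 9.44 h × 30 d = 883,584 Wh = 883.6 kWh
3D printer: 292 W × 14.5 h × 30 d = 127,020 Wh = 127 kWh
pool pump: 1590 W × 12 h × 30 d = 572,400 Wh = 572.4 kWh
aquarium pump: 20.4 W × 7.4 h × 30 d = 4,529 Wh = 4.529 kWh
heat pump: 2960 W × 7 h × 30 d = 621,600 Wh = 621.6 kWh
Total energy = 883.6 + 127 + 572.4 + 4.529 + 621.6 = 2,209 kWh
Cost = 2,209 kWh × £0.204 = £450.66

£450.66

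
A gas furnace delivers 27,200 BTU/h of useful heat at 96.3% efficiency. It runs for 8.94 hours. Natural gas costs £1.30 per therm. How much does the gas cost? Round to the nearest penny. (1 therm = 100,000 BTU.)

Heat delivered = 27,200 BTU/h × 8.94 h = 243,168 BTU
Gas input = 243,168 / 0.963 = 252,511 BTU
= 252,511 / 100,000 = 2.525 therm
Cost = 2.525 × £1.30/therm = £3.28

£3.28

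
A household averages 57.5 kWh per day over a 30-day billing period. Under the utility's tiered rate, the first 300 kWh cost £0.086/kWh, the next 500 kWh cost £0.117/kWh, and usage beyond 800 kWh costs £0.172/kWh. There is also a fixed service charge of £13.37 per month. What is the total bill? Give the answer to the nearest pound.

£257

Usage = 57.5 kWh/day × 30 days = 1725 kWh
First 300 kWh × £0.086 = £25.80
Next 500 kWh × £0.117 = £58.50
Remaining 925 kWh × £0.172 = £159.10
Energy charge = £243.40; + service £13.37 = £256.77 ≈ £257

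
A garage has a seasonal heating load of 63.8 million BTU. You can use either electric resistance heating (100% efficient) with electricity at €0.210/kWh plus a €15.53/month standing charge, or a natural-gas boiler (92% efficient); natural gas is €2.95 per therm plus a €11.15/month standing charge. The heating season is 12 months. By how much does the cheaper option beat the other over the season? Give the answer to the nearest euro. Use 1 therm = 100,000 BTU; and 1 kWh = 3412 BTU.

€1934

Heat load = 63.8 × 10⁶ BTU = 63,800,000 BTU
Gas: input = 63,800,000 / 0.920 = 69,347,826 BTU = 693.5 therm → 693.5 × €2.95 = €2,045.76; + 12 × €11.15 standing = €2,179.56
Electric: 63,800,000 BTU / 3412 = 18,700 kWh → × €0.210 = €3,926.73; + 12 × €15.53 standing = €4,113.09
Difference = |€2,179.56 − €4,113.09| = €1,933.53 ≈ €1934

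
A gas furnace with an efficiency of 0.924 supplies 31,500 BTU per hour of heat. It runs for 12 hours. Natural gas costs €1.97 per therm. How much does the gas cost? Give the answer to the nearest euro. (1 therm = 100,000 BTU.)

Heat delivered = 31,500 BTU/h × 12 h = 378,000 BTU
Gas input = 378,000 / 0.924 = 409,091 BTU
= 409,091 / 100,000 = 4.091 therm
Cost = 4.091 × €1.97/therm = €8.06 ≈ €8

€8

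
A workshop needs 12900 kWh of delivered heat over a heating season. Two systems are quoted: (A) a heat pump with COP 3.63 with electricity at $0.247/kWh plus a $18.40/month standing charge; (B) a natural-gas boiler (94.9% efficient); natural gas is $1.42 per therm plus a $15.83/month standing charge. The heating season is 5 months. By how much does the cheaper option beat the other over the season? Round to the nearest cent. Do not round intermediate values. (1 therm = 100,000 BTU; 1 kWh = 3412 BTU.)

$232.02

Heat load = 12900 kWh × 3412 = 44,014,800 BTU
Gas: input = 44,014,800 / 0.949 = 46,380,190 BTU = 463.8 therm → 463.8 × $1.42 = $658.60; + 5 × $15.83 standing = $737.75
Heat pump: 44,014,800 BTU / 3412 = 12,900 kWh heat; / 3.63 = 3,554 kWh in → × $0.247 = $877.77; + 5 × $18.40 standing = $969.77
Difference = |$737.75 − $969.77| = $232.02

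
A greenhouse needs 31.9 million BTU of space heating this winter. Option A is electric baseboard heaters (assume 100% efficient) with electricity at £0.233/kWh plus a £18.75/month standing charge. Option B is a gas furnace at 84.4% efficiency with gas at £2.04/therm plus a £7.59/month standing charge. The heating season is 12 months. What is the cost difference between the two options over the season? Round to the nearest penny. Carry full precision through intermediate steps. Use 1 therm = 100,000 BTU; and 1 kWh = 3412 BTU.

£1541.28

Heat load = 31.9 × 10⁶ BTU = 31,900,000 BTU
Gas: input = 31,900,000 / 0.844 = 37,796,209 BTU = 378 therm → 378 × £2.04 = £771.04; + 12 × £7.59 standing = £862.12
Electric: 31,900,000 BTU / 3412 = 9,349 kWh → × £0.233 = £2,178.40; + 12 × £18.75 standing = £2,403.40
Difference = |£862.12 − £2,403.40| = £1,541.28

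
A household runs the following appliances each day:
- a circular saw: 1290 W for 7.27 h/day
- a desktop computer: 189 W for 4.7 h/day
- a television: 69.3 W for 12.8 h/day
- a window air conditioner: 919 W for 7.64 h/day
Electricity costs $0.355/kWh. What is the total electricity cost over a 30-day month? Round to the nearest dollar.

$194

circular saw: 1290 W × 7.27 h × 30 d = 281,349 Wh = 281.3 kWh
desktop computer: 189 W × 4.7 h × 30 d = 26,649 Wh = 26.65 kWh
television: 69.3 W × 12.8 h × 30 d = 26,611 Wh = 26.61 kWh
window air conditioner: 919 W × 7.64 h × 30 d = 210,635 Wh = 210.6 kWh
Total energy = 281.3 + 26.65 + 26.61 + 210.6 = 545.2 kWh
Cost = 545.2 kWh × $0.355 = $193.56 ≈ $194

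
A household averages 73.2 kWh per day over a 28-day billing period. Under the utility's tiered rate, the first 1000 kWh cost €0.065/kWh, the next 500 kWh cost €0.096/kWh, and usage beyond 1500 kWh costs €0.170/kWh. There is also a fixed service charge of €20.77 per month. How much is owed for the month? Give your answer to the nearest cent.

€227.20

Usage = 73.2 kWh/day × 28 days = 2049.6 kWh
First 1000 kWh × €0.065 = €65.00
Next 500 kWh × €0.096 = €48.00
Remaining 549.6 kWh × €0.170 = €93.43
Energy charge = €206.43; + service €20.77 = €227.20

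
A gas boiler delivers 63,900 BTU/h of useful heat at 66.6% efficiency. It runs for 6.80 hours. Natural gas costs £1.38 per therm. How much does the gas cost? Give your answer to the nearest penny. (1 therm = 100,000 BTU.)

£9.00

Heat delivered = 63,900 BTU/h × 6.80 h = 434,520 BTU
Gas input = 434,520 / 0.666 = 652,432 BTU
= 652,432 / 100,000 = 6.524 therm
Cost = 6.524 × £1.38/therm = £9.00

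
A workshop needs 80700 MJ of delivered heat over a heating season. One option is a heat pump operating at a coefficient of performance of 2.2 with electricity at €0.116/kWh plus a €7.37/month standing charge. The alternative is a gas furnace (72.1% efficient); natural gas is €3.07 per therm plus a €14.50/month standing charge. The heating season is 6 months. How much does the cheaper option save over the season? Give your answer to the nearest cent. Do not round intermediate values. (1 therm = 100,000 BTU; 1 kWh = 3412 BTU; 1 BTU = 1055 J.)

€2117.75

Heat load = 80700 MJ = 80,700,000,000 J / 1055 = 76,492,891 BTU
Gas: input = 76,492,891 / 0.721 = 106,092,775 BTU = 1,061 therm → 1,061 × €3.07 = €3,257.05; + 6 × €14.50 standing = €3,344.05
Heat pump: 76,492,891 BTU / 3412 = 22,420 kWh heat; / 2.2 = 10,190 kWh in → × €0.116 = €1,182.08; + 6 × €7.37 standing = €1,226.30
Difference = |€3,344.05 − €1,226.30| = €2,117.75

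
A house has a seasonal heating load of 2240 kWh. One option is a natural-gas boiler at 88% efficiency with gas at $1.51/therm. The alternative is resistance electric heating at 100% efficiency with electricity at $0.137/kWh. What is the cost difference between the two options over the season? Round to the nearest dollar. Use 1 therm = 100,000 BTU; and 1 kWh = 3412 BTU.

$176

Heat load = 2240 kWh × 3412 = 7,642,880 BTU
Gas: input = 7,642,880 / 0.88 = 8,685,091 BTU = 86.85 therm → 86.85 × $1.51 = $131.14
Electric: 7,642,880 BTU / 3412 = 2,240 kWh → × $0.137 = $306.88
Difference = |$131.14 − $306.88| = $175.74 ≈ $176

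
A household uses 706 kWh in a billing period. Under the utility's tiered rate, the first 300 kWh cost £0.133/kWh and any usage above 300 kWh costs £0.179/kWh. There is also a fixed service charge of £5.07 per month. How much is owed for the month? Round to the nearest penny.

First 300 kWh × £0.133 = £39.90
Remaining 406 kWh × £0.179 = £72.67
Energy charge = £112.57; + service £5.07 = £117.64

£117.64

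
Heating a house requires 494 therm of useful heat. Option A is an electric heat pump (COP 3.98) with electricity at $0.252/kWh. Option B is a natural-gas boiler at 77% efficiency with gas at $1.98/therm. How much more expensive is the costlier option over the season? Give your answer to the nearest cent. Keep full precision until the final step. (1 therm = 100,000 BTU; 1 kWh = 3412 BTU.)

$353.57

Heat load = 494 therm × 100,000 = 49,400,000 BTU
Gas: input = 49,400,000 / 0.770 = 64,155,844 BTU = 641.6 therm → 641.6 × $1.98 = $1,270.29
Heat pump: 49,400,000 BTU / 3412 = 14,480 kWh heat; / 3.98 = 3,638 kWh in → × $0.252 = $916.72
Difference = |$1,270.29 − $916.72| = $353.57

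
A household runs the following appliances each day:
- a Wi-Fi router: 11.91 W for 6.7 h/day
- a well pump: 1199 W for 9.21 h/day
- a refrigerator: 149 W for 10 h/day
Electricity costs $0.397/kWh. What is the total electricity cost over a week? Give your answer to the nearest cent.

$35.05

Wi-Fi router: 11.91 W × 6.7 h × 7 d = 559 Wh = 0.5586 kWh
well pump: 1199 W × 9.21 h × 7 d = 77,300 Wh = 77.3 kWh
refrigerator: 149 W × 10 h × 7 d = 10,430 Wh = 10.43 kWh
Total energy = 0.5586 + 77.3 + 10.43 = 88.29 kWh
Cost = 88.29 kWh × $0.397 = $35.05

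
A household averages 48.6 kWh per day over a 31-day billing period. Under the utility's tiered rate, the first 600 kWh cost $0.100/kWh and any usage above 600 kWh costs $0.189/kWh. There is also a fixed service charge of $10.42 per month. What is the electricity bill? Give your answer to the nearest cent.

$241.77

Usage = 48.6 kWh/day × 31 days = 1506.6 kWh
First 600 kWh × $0.100 = $60.00
Remaining 906.6 kWh × $0.189 = $171.35
Energy charge = $231.35; + service $10.42 = $241.77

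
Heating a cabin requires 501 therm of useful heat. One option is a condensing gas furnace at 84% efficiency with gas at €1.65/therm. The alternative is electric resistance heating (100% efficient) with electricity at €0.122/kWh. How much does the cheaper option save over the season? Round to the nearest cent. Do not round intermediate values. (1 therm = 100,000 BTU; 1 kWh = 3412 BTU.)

€807.28

Heat load = 501 therm × 100,000 = 50,100,000 BTU
Gas: input = 50,100,000 / 0.84 = 59,642,857 BTU = 596.4 therm → 596.4 × €1.65 = €984.11
Electric: 50,100,000 BTU / 3412 = 14,680 kWh → × €0.122 = €1,791.38
Difference = |€984.11 − €1,791.38| = €807.28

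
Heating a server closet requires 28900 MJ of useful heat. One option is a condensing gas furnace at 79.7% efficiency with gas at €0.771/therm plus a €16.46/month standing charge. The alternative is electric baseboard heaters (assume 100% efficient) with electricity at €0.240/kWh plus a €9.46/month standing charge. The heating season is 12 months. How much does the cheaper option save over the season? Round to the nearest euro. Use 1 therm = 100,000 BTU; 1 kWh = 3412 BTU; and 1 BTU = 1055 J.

€1578

Heat load = 28900 MJ = 28,900,000,000 J / 1055 = 27,393,365 BTU
Gas: input = 27,393,365 / 0.797 = 34,370,596 BTU = 343.7 therm → 343.7 × €0.771 = €265.00; + 12 × €16.46 standing = €462.52
Electric: 27,393,365 BTU / 3412 = 8,029 kWh → × €0.240 = €1,926.85; + 12 × €9.46 standing = €2,040.37
Difference = |€462.52 − €2,040.37| = €1,577.85 ≈ €1578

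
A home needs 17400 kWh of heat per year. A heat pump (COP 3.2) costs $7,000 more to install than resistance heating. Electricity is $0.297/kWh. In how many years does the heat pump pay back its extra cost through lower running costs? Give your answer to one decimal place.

2.0 years

Resistance: 17400 kWh × $0.297 = $5,167.80/yr
Heat pump: 17400 / 3.2 = 5438 kWh in → × $0.297 = $1,614.94/yr
Annual savings = $3,552.86
Payback = $7,000 / $3,552.86 = 1.97 years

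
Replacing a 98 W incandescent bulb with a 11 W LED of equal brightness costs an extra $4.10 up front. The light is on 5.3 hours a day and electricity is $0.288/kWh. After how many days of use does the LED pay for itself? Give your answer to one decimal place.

30.9 days

Power saved = 98 − 11 = 87 W
Daily energy saved = 87 W × 5.3 h = 461.1 Wh = 0.4611 kWh
Daily savings = 0.4611 × $0.288 = $0.1328
Payback = $4.10 / $0.1328 per day = 30.87 days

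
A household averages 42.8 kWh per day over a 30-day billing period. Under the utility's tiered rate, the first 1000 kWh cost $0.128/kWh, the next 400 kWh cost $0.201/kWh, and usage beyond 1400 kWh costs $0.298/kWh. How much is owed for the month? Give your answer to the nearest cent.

Usage = 42.8 kWh/day × 30 days = 1284 kWh
First 1000 kWh × $0.128 = $128.00
Next 284 kWh × $0.201 = $57.08
Remaining tier: 0 kWh (not reached)
Total = $185.08

$185.08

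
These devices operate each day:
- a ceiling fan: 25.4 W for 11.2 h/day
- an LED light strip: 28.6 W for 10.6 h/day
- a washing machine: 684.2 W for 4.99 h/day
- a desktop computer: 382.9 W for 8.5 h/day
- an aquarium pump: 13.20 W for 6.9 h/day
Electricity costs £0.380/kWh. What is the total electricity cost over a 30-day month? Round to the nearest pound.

£84

ceiling fan: 25.4 W × 11.2 h × 30 d = 8,534 Wh = 8.534 kWh
LED light strip: 28.6 W × 10.6 h × 30 d = 9,095 Wh = 9.095 kWh
washing machine: 684.2 W × 4.99 h × 30 d = 102,425 Wh = 102.4 kWh
desktop computer: 382.9 W × 8.5 h × 30 d = 97,639 Wh = 97.64 kWh
aquarium pump: 13.20 W × 6.9 h × 30 d = 2,732 Wh = 2.732 kWh
Total energy = 8.534 + 9.095 + 102.4 + 97.64 + 2.732 = 220.4 kWh
Cost = 220.4 kWh × £0.380 = £83.76 ≈ £84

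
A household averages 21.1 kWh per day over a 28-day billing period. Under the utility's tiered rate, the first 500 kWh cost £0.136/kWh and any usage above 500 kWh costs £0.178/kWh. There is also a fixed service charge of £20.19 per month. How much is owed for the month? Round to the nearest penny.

Usage = 21.1 kWh/day × 28 days = 590.8 kWh
First 500 kWh × £0.136 = £68.00
Remaining 90.8 kWh × £0.178 = £16.16
Energy charge = £84.16; + service £20.19 = £104.35

£104.35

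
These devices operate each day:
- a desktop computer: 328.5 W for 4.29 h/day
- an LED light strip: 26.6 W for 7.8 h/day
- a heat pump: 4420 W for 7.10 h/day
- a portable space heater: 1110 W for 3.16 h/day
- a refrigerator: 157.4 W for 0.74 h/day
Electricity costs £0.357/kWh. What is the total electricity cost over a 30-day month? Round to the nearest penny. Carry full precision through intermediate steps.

desktop computer: 328.5 W × 4.29 h × 30 d = 42,278 Wh = 42.28 kWh
LED light strip: 26.6 W × 7.8 h × 30 d = 6,224 Wh = 6.224 kWh
heat pump: 4420 W × 7.10 h × 30 d = 941,460 Wh = 941.5 kWh
portable space heater: 1110 W × 3.16 h × 30 d = 105,228 Wh = 105.2 kWh
refrigerator: 157.4 W × 0.74 h × 30 d = 3,494 Wh = 3.494 kWh
Total energy = 42.28 + 6.224 + 941.5 + 105.2 + 3.494 = 1,099 kWh
Cost = 1,099 kWh × £0.357 = £392.23

£392.23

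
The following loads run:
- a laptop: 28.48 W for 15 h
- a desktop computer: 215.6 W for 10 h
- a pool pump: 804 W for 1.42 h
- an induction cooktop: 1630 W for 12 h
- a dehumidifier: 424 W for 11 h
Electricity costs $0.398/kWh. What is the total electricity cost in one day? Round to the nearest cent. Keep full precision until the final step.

laptop: 28.48 W × 15 h = 427 Wh = 0.4272 kWh
desktop computer: 215.6 W × 10 h = 2,156 Wh = 2.156 kWh
pool pump: 804 W × 1.42 h = 1,142 Wh = 1.142 kWh
induction cooktop: 1630 W × 12 h = 19,560 Wh = 19.56 kWh
dehumidifier: 424 W × 11 h = 4,664 Wh = 4.664 kWh
Total energy = 0.4272 + 2.156 + 1.142 + 19.56 + 4.664 = 27.95 kWh
Cost = 27.95 kWh × $0.398 = $11.12

$11.12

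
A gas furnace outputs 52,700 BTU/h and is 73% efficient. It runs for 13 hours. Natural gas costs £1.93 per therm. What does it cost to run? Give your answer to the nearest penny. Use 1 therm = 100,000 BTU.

£18.11

Heat delivered = 52,700 BTU/h × 13 h = 685,100 BTU
Gas input = 685,100 / 0.73 = 938,493 BTU
= 938,493 / 100,000 = 9.385 therm
Cost = 9.385 × £1.93/therm = £18.11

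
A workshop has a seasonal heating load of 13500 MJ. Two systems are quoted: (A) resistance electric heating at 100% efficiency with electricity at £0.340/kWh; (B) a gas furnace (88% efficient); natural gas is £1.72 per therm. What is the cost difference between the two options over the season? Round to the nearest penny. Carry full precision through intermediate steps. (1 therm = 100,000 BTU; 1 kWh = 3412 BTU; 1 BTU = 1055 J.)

Heat load = 13500 MJ = 13,500,000,000 J / 1055 = 12,796,209 BTU
Gas: input = 12,796,209 / 0.880 = 14,541,146 BTU = 145.4 therm → 145.4 × £1.72 = £250.11
Electric: 12,796,209 BTU / 3412 = 3,750 kWh → × £0.340 = £1,275.12
Difference = |£250.11 − £1,275.12| = £1,025.01

£1025.01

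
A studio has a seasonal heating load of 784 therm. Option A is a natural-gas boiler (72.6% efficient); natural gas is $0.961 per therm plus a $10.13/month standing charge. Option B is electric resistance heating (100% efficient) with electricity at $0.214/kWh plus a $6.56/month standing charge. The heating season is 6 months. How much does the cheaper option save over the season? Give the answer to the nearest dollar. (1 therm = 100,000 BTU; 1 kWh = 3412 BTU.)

$3858

Heat load = 784 therm × 100,000 = 78,400,000 BTU
Gas: input = 78,400,000 / 0.726 = 107,988,981 BTU = 1,080 therm → 1,080 × $0.961 = $1,037.77; + 6 × $10.13 standing = $1,098.55
Electric: 78,400,000 BTU / 3412 = 22,980 kWh → × $0.214 = $4,917.23; + 6 × $6.56 standing = $4,956.59
Difference = |$1,098.55 − $4,956.59| = $3,858.04 ≈ $3858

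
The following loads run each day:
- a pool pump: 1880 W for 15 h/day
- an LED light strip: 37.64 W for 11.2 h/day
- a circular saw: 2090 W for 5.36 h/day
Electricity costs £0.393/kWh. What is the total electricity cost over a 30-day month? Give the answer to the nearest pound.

pool pump: 1880 W × 15 h × 30 d = 846,000 Wh = 846 kWh
LED light strip: 37.64 W × 11.2 h × 30 d = 12,647 Wh = 12.65 kWh
circular saw: 2090 W × 5.36 h × 30 d = 336,072 Wh = 336.1 kWh
Total energy = 846 + 12.65 + 336.1 = 1,195 kWh
Cost = 1,195 kWh × £0.393 = £469.52 ≈ £470

£470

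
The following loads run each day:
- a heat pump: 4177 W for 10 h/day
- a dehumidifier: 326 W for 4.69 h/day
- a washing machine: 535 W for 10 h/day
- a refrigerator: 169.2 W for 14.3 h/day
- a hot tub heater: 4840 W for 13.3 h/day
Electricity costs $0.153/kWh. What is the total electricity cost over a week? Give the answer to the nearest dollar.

$124

heat pump: 4177 W × 10 h × 7 d = 292,390 Wh = 292.4 kWh
dehumidifier: 326 W × 4.69 h × 7 d = 10,703 Wh = 10.7 kWh
washing machine: 535 W × 10 h × 7 d = 37,450 Wh = 37.45 kWh
refrigerator: 169.2 W × 14.3 h × 7 d = 16,937 Wh = 16.94 kWh
hot tub heater: 4840 W × 13.3 h × 7 d = 450,604 Wh = 450.6 kWh
Total energy = 292.4 + 10.7 + 37.45 + 16.94 + 450.6 = 808.1 kWh
Cost = 808.1 kWh × $0.153 = $123.64 ≈ $124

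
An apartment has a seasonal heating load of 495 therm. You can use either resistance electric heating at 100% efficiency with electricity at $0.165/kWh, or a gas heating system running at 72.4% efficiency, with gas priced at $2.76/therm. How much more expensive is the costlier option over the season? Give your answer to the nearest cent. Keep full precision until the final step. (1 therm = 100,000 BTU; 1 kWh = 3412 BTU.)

$506.74

Heat load = 495 therm × 100,000 = 49,500,000 BTU
Gas: input = 49,500,000 / 0.724 = 68,370,166 BTU = 683.7 therm → 683.7 × $2.76 = $1,887.02
Electric: 49,500,000 BTU / 3412 = 14,510 kWh → × $0.165 = $2,393.76
Difference = |$1,887.02 − $2,393.76| = $506.74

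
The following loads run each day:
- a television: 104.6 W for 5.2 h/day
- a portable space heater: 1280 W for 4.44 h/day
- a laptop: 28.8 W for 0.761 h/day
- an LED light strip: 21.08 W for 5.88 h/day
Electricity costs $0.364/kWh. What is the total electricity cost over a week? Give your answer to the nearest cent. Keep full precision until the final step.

$16.24

television: 104.6 W × 5.2 h × 7 d = 3,807 Wh = 3.807 kWh
portable space heater: 1280 W × 4.44 h × 7 d = 39,782 Wh = 39.78 kWh
laptop: 28.8 W × 0.761 h × 7 d = 153 Wh = 0.1534 kWh
LED light strip: 21.08 W × 5.88 h × 7 d = 868 Wh = 0.8677 kWh
Total energy = 3.807 + 39.78 + 0.1534 + 0.8677 = 44.61 kWh
Cost = 44.61 kWh × $0.364 = $16.24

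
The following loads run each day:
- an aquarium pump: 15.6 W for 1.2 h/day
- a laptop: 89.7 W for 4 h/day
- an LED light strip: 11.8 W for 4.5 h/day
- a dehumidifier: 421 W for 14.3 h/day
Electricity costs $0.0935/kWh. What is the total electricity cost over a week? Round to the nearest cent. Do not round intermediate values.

aquarium pump: 15.6 W × 1.2 h × 7 d = 131 Wh = 0.131 kWh
laptop: 89.7 W × 4 h × 7 d = 2,512 Wh = 2.512 kWh
LED light strip: 11.8 W × 4.5 h × 7 d = 372 Wh = 0.3717 kWh
dehumidifier: 421 W × 14.3 h × 7 d = 42,142 Wh = 42.14 kWh
Total energy = 0.131 + 2.512 + 0.3717 + 42.14 = 45.16 kWh
Cost = 45.16 kWh × $0.0935 = $4.22

$4.22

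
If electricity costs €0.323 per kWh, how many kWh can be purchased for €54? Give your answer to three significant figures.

€54 / €0.323 per kWh = 167.2 kWh

167 kWh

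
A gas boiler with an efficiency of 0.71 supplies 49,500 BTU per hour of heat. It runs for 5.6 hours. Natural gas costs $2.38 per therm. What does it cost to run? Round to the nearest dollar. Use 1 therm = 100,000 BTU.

$9

Heat delivered = 49,500 BTU/h × 5.6 h = 277,200 BTU
Gas input = 277,200 / 0.71 = 390,423 BTU
= 390,423 / 100,000 = 3.904 therm
Cost = 3.904 × $2.38/therm = $9.29 ≈ $9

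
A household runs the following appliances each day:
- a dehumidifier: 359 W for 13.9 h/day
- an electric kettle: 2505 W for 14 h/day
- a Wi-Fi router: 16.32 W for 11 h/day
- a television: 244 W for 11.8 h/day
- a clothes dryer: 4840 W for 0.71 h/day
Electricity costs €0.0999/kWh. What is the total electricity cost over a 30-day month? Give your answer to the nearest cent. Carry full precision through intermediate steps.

€139.53

dehumidifier: 359 W × 13.9 h × 30 d = 149,703 Wh = 149.7 kWh
electric kettle: 2505 W × 14 h × 30 d = 1,052,100 Wh = 1,052 kWh
Wi-Fi router: 16.32 W × 11 h × 30 d = 5,386 Wh = 5.386 kWh
television: 244 W × 11.8 h × 30 d = 86,376 Wh = 86.38 kWh
clothes dryer: 4840 W × 0.71 h × 30 d = 103,092 Wh = 103.1 kWh
Total energy = 149.7 + 1,052 + 5.386 + 86.38 + 103.1 = 1,397 kWh
Cost = 1,397 kWh × €0.0999 = €139.53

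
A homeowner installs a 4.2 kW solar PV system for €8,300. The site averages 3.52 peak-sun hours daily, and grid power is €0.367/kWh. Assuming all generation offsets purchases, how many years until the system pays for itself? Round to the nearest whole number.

Daily generation = 4.2 kW × 3.52 h = 14.78 kWh
Annual generation = 14.78 × 365 = 5396.2 kWh
Annual savings = 5396.2 × €0.367 = €1,980.39
Payback = €8,300 / €1,980.39 = 4.19 years

4 years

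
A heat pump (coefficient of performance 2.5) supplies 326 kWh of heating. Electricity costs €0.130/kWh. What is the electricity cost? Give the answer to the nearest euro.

€17

Electrical input = 326 kWh / 2.5 = 130.4 kWh
Cost = 130.4 × €0.130/kWh = €16.95 ≈ €17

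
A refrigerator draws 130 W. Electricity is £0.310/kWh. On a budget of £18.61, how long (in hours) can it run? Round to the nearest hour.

462 h

Energy budget = £18.61 / £0.310 per kWh = 60.03 kWh = 60,032 Wh
Runtime = 60,032 Wh / 130 W = 461.8 h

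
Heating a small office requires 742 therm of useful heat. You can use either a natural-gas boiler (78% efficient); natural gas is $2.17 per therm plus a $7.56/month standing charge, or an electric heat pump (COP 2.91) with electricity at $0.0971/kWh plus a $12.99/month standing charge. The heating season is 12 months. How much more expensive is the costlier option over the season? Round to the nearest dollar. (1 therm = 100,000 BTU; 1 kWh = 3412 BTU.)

Heat load = 742 therm × 100,000 = 74,200,000 BTU
Gas: input = 74,200,000 / 0.78 = 95,128,205 BTU = 951.3 therm → 951.3 × $2.17 = $2,064.28; + 12 × $7.56 standing = $2,155.00
Heat pump: 74,200,000 BTU / 3412 = 21,750 kWh heat; / 2.91 = 7,473 kWh in → × $0.0971 = $725.64; + 12 × $12.99 standing = $881.52
Difference = |$2,155.00 − $881.52| = $1,273.48 ≈ $1273

$1273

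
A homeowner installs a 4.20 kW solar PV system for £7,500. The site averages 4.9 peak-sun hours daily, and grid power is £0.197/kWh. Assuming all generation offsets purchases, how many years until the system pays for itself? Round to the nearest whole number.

5 years

Daily generation = 4.20 kW × 4.9 h = 20.58 kWh
Annual generation = 20.58 × 365 = 7511.7 kWh
Annual savings = 7511.7 × £0.197 = £1,479.80
Payback = £7,500 / £1,479.80 = 5.07 years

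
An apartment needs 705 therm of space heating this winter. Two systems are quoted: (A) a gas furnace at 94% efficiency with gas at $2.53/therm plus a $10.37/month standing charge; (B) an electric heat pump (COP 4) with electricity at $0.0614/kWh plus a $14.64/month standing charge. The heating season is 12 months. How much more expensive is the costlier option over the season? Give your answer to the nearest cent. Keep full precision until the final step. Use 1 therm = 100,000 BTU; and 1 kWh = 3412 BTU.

$1529.09

Heat load = 705 therm × 100,000 = 70,500,000 BTU
Gas: input = 70,500,000 / 0.940 = 75,000,000 BTU = 750 therm → 750 × $2.53 = $1,897.50; + 12 × $10.37 standing = $2,021.94
Heat pump: 70,500,000 BTU / 3412 = 20,660 kWh heat; / 4 = 5,166 kWh in → × $0.0614 = $317.17; + 12 × $14.64 standing = $492.85
Difference = |$2,021.94 − $492.85| = $1,529.09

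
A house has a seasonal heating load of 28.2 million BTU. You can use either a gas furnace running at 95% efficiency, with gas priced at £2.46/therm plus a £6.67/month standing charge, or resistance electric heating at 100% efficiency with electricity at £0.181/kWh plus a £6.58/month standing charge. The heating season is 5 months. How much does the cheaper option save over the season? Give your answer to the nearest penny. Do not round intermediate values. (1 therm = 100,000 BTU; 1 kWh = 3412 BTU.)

Heat load = 28.2 × 10⁶ BTU = 28,200,000 BTU
Gas: input = 28,200,000 / 0.95 = 29,684,211 BTU = 296.8 therm → 296.8 × £2.46 = £730.23; + 5 × £6.67 standing = £763.58
Electric: 28,200,000 BTU / 3412 = 8,265 kWh → × £0.181 = £1,495.96; + 5 × £6.58 standing = £1,528.86
Difference = |£763.58 − £1,528.86| = £765.27

£765.27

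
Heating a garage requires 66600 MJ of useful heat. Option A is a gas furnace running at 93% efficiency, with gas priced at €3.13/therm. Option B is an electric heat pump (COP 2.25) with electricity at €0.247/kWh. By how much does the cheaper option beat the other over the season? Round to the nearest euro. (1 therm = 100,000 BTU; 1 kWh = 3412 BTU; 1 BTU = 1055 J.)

Heat load = 66600 MJ = 66,600,000,000 J / 1055 = 63,127,962 BTU
Gas: input = 63,127,962 / 0.93 = 67,879,529 BTU = 678.8 therm → 678.8 × €3.13 = €2,124.63
Heat pump: 63,127,962 BTU / 3412 = 18,500 kWh heat; / 2.25 = 8,223 kWh in → × €0.247 = €2,031.08
Difference = |€2,124.63 − €2,031.08| = €93.55 ≈ €94

€94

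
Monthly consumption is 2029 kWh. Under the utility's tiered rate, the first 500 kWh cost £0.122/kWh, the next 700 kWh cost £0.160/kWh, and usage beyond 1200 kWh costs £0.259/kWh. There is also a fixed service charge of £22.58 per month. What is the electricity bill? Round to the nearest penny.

£410.29

First 500 kWh × £0.122 = £61.00
Next 700 kWh × £0.160 = £112.00
Remaining 829 kWh × £0.259 = £214.71
Energy charge = £387.71; + service £22.58 = £410.29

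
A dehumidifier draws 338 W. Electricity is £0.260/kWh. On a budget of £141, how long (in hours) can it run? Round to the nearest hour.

Energy budget = £141 / £0.260 per kWh = 542.3 kWh = 542,308 Wh
Runtime = 542,308 Wh / 338 W = 1,604 h

1604 h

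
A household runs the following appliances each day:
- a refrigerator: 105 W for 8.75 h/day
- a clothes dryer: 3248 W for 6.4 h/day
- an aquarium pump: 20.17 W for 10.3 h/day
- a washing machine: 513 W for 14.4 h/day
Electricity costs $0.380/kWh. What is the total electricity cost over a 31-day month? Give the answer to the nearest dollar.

refrigerator: 105 W × 8.75 h × 31 d = 28,481 Wh = 28.48 kWh
clothes dryer: 3248 W × 6.4 h × 31 d = 644,403 Wh = 644.4 kWh
aquarium pump: 20.17 W × 10.3 h × 31 d = 6,440 Wh = 6.44 kWh
washing machine: 513 W × 14.4 h × 31 d = 229,003 Wh = 229 kWh
Total energy = 28.48 + 644.4 + 6.44 + 229 = 908.3 kWh
Cost = 908.3 kWh × $0.380 = $345.16 ≈ $345

$345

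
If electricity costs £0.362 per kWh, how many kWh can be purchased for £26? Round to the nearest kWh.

72 kWh

£26 / £0.362 per kWh = 71.82 kWh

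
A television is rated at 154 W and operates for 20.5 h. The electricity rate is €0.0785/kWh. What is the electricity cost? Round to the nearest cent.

Energy = 154 W × 20.5 h = 3,157 Wh = 3.157 kWh
Cost = 3.157 kWh × €0.0785/kWh = €0.25

€0.25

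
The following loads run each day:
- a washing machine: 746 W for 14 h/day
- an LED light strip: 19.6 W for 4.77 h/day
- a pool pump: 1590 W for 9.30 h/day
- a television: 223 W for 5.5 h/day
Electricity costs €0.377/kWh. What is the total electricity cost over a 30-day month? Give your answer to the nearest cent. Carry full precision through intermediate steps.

washing machine: 746 W × 14 h × 30 d = 313,320 Wh = 313.3 kWh
LED light strip: 19.6 W × 4.77 h × 30 d = 2,805 Wh = 2.805 kWh
pool pump: 1590 W × 9.30 h × 30 d = 443,610 Wh = 443.6 kWh
television: 223 W × 5.5 h × 30 d = 36,795 Wh = 36.8 kWh
Total energy = 313.3 + 2.805 + 443.6 + 36.8 = 796.5 kWh
Cost = 796.5 kWh × €0.377 = €300.29

€300.29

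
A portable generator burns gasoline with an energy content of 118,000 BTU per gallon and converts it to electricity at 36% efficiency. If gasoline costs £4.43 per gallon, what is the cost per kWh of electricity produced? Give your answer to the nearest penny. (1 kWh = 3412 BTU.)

Electrical output per gallon = 118,000 BTU × 0.36 / 3412 BTU/kWh = 12.45 kWh
Cost per kWh = £4.43 / 12.45 kWh = £0.356

£0.36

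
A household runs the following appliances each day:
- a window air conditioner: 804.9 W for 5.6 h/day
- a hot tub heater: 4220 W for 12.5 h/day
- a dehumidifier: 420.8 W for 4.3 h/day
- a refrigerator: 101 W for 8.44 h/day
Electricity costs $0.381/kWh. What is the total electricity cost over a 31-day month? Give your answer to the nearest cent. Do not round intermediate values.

$707.71

window air conditioner: 804.9 W × 5.6 h × 31 d = 139,731 Wh = 139.7 kWh
hot tub heater: 4220 W × 12.5 h × 31 d = 1,635,250 Wh = 1,635 kWh
dehumidifier: 420.8 W × 4.3 h × 31 d = 56,093 Wh = 56.09 kWh
refrigerator: 101 W × 8.44 h × 31 d = 26,426 Wh = 26.43 kWh
Total energy = 139.7 + 1,635 + 56.09 + 26.43 = 1,857 kWh
Cost = 1,857 kWh × $0.381 = $707.71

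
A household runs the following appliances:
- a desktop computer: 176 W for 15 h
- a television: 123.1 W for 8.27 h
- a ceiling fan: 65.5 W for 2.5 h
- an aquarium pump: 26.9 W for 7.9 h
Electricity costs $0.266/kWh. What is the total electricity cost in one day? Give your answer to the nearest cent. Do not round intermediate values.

$1.07

desktop computer: 176 W × 15 h = 2,640 Wh = 2.64 kWh
television: 123.1 W × 8.27 h = 1,018 Wh = 1.018 kWh
ceiling fan: 65.5 W × 2.5 h = 164 Wh = 0.1638 kWh
aquarium pump: 26.9 W × 7.9 h = 213 Wh = 0.2125 kWh
Total energy = 2.64 + 1.018 + 0.1638 + 0.2125 = 4.034 kWh
Cost = 4.034 kWh × $0.266 = $1.07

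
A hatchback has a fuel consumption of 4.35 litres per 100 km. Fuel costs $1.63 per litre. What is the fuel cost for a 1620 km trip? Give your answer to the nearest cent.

$114.87

Fuel = 4.35 L/100 km × 1620 km / 100 = 70.47 L
Cost = 70.47 L × $1.63/L = $114.87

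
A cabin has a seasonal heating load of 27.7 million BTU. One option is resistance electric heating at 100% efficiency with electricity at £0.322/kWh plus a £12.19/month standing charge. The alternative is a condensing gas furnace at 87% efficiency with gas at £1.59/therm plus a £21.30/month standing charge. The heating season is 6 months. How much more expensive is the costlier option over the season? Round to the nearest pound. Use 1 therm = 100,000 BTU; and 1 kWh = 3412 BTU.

Heat load = 27.7 × 10⁶ BTU = 27,700,000 BTU
Gas: input = 27,700,000 / 0.87 = 31,839,080 BTU = 318.4 therm → 318.4 × £1.59 = £506.24; + 6 × £21.30 standing = £634.04
Electric: 27,700,000 BTU / 3412 = 8,118 kWh → × £0.322 = £2,614.13; + 6 × £12.19 standing = £2,687.27
Difference = |£634.04 − £2,687.27| = £2,053.23 ≈ £2053

£2053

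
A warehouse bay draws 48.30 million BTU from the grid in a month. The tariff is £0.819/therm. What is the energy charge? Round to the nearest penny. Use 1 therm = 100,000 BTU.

£395.58

48.30 million BTU × (10 therm/million BTU) = 483 therm
Cost = 483 therm × £0.819/therm = £395.58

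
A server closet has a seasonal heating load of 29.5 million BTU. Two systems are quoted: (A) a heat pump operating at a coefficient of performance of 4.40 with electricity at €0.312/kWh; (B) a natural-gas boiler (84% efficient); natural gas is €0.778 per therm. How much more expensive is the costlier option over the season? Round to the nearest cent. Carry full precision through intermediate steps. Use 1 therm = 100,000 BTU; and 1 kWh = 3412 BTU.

Heat load = 29.5 × 10⁶ BTU = 29,500,000 BTU
Gas: input = 29,500,000 / 0.84 = 35,119,048 BTU = 351.2 therm → 351.2 × €0.778 = €273.23
Heat pump: 29,500,000 BTU / 3412 = 8,646 kWh heat; / 4.40 = 1,965 kWh in → × €0.312 = €613.08
Difference = |€273.23 − €613.08| = €339.85

€339.85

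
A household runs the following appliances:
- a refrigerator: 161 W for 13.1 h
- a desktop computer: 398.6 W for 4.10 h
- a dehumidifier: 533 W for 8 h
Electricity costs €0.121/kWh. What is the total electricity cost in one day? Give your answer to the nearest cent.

refrigerator: 161 W × 13.1 h = 2,109 Wh = 2.109 kWh
desktop computer: 398.6 W × 4.10 h = 1,634 Wh = 1.634 kWh
dehumidifier: 533 W × 8 h = 4,264 Wh = 4.264 kWh
Total energy = 2.109 + 1.634 + 4.264 = 8.007 kWh
Cost = 8.007 kWh × €0.121 = €0.97

€0.97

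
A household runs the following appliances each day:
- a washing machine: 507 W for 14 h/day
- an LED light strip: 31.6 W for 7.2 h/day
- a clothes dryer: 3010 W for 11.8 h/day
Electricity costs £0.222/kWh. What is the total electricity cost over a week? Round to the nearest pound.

£67

washing machine: 507 W × 14 h × 7 d = 49,686 Wh = 49.69 kWh
LED light strip: 31.6 W × 7.2 h × 7 d = 1,593 Wh = 1.593 kWh
clothes dryer: 3010 W × 11.8 h × 7 d = 248,626 Wh = 248.6 kWh
Total energy = 49.69 + 1.593 + 248.6 = 299.9 kWh
Cost = 299.9 kWh × £0.222 = £66.58 ≈ £67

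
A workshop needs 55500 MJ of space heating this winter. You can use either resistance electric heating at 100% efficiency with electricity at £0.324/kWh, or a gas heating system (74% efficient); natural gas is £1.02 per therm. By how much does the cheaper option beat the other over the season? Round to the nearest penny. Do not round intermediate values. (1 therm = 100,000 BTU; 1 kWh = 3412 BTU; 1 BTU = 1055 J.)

£4270.35

Heat load = 55500 MJ = 55,500,000,000 J / 1055 = 52,606,635 BTU
Gas: input = 52,606,635 / 0.74 = 71,090,047 BTU = 710.9 therm → 710.9 × £1.02 = £725.12
Electric: 52,606,635 BTU / 3412 = 15,420 kWh → × £0.324 = £4,995.47
Difference = |£725.12 − £4,995.47| = £4,270.35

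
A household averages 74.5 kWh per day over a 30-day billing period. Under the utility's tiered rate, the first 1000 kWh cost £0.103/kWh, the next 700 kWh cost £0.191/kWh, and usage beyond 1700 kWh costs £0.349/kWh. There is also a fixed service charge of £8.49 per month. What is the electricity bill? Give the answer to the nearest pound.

£432

Usage = 74.5 kWh/day × 30 days = 2235 kWh
First 1000 kWh × £0.103 = £103.00
Next 700 kWh × £0.191 = £133.70
Remaining 535 kWh × £0.349 = £186.71
Energy charge = £423.41; + service £8.49 = £431.90 ≈ £432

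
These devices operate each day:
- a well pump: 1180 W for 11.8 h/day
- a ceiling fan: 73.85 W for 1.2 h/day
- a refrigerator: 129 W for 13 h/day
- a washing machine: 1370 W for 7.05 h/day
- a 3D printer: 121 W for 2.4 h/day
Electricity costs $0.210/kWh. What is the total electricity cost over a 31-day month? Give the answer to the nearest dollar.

well pump: 1180 W × 11.8 h × 31 d = 431,644 Wh = 431.6 kWh
ceiling fan: 73.85 W × 1.2 h × 31 d = 2,747 Wh = 2.747 kWh
refrigerator: 129 W × 13 h × 31 d = 51,987 Wh = 51.99 kWh
washing machine: 1370 W × 7.05 h × 31 d = 299,414 Wh = 299.4 kWh
3D printer: 121 W × 2.4 h × 31 d = 9,002 Wh = 9.002 kWh
Total energy = 431.6 + 2.747 + 51.99 + 299.4 + 9.002 = 794.8 kWh
Cost = 794.8 kWh × $0.210 = $166.91 ≈ $167

$167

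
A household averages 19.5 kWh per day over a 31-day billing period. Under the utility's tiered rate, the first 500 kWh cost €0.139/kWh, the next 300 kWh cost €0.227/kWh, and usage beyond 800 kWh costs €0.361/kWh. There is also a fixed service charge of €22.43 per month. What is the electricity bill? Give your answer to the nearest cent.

€115.65

Usage = 19.5 kWh/day × 31 days = 604.5 kWh
First 500 kWh × €0.139 = €69.50
Next 104.5 kWh × €0.227 = €23.72
Remaining tier: 0 kWh (not reached)
Energy charge = €93.22; + service €22.43 = €115.65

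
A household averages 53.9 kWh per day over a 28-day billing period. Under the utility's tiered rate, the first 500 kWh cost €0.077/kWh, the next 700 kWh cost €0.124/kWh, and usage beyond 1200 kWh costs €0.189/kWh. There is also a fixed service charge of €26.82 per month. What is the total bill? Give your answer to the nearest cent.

€210.56

Usage = 53.9 kWh/day × 28 days = 1509.2 kWh
First 500 kWh × €0.077 = €38.50
Next 700 kWh × €0.124 = €86.80
Remaining 309.2 kWh × €0.189 = €58.44
Energy charge = €183.74; + service €26.82 = €210.56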